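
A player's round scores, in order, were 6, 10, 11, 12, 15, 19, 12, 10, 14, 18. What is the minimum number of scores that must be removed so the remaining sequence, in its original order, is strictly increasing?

4

Fewest deletions = n − (longest strictly increasing subsequence).
Patience tails:
6 → extends → [6]
10 → extends → [6, 10]
11 → extends → [6, 10, 11]
12 → extends → [6, 10, 11, 12]
15 → extends → [6, 10, 11, 12, 15]
19 → extends → [6, 10, 11, 12, 15, 19]
12 → already a tail → [6, 10, 11, 12, 15, 19]
10 → already a tail → [6, 10, 11, 12, 15, 19]
14 → replaces 15 → [6, 10, 11, 12, 14, 19]
18 → replaces 19 → [6, 10, 11, 12, 14, 18]
Longest strictly increasing subsequence has length 6, so deletions = 10 − 6 = 4.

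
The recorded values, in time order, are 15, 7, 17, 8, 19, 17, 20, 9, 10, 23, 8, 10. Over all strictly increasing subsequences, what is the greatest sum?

Let S[i] be the best sum of a strictly increasing subsequence ending at i:
i:      1  2  3  4  5  6  7  8  9 10 11 12
a[i]:  15  7 17  8 19 17 20  9 10 23  8 10
S:     15  7 32 15 51 32 71 24 34 94 15 34
Maximum is 94 (e.g. 15 + 17 + 19 + 20 + 23).

94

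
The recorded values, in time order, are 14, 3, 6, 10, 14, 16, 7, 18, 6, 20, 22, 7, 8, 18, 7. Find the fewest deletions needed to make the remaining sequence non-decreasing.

7

Fewest deletions = n − (longest non-decreasing subsequence).
Patience tails:
14 → extends → [14]
3 → replaces 14 → [3]
6 → extends → [3, 6]
10 → extends → [3, 6, 10]
14 → extends → [3, 6, 10, 14]
16 → extends → [3, 6, 10, 14, 16]
7 → replaces 10 → [3, 6, 7, 14, 16]
18 → extends → [3, 6, 7, 14, 16, 18]
6 → replaces 7 → [3, 6, 6, 14, 16, 18]
20 → extends → [3, 6, 6, 14, 16, 18, 20]
22 → extends → [3, 6, 6, 14, 16, 18, 20, 22]
7 → replaces 14 → [3, 6, 6, 7, 16, 18, 20, 22]
8 → replaces 16 → [3, 6, 6, 7, 8, 18, 20, 22]
18 → replaces 20 → [3, 6, 6, 7, 8, 18, 18, 22]
7 → replaces 8 → [3, 6, 6, 7, 7, 18, 18, 22]
Longest non-decreasing subsequence has length 8, so deletions = 15 − 8 = 7.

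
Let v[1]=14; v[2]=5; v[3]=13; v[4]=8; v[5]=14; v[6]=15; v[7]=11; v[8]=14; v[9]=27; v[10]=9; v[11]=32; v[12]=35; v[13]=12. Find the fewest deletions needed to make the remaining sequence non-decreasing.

6

Fewest deletions = n − (longest non-decreasing subsequence).
i:      1  2  3  4  5  6  7  8  9 10 11 12 13
v[i]:  14  5 13  8 14 15 11 14 27  9 32 35 12
dp:     1  1  2  2  3  4  3  4  5  3  6  7  4
max dp = 7, so deletions = 13 − 7 = 6.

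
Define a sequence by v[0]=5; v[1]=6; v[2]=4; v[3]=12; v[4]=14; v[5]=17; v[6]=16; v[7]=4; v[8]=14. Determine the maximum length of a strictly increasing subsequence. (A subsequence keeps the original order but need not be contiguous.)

Track the smallest tail for each achievable length (strict):
5 → extends → [5]
6 → extends → [5, 6]
4 → replaces 5 → [4, 6]
12 → extends → [4, 6, 12]
14 → extends → [4, 6, 12, 14]
17 → extends → [4, 6, 12, 14, 17]
16 → replaces 17 → [4, 6, 12, 14, 16]
4 → already a tail → [4, 6, 12, 14, 16]
14 → already a tail → [4, 6, 12, 14, 16]
Five tails, so the longest strictly increasing subsequence has length 5 (e.g. 5, 6, 12, 14, 17).

5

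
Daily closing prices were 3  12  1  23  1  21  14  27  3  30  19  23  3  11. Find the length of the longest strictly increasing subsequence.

5

Let dp[i] be the length of the longest such subsequence ending at index i:
i:      1  2  3  4  5  6  7  8  9 10 11 12 13 14
a[i]:   3 12  1 23  1 21 14 27  3 30 19 23  3 11
dp:     1  2  1  3  1  3  3  4  2  5  4  5  2  3
Maximum dp value is 5.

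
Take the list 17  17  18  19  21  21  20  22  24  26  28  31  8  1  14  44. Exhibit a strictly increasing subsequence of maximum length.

Patience tails give the LIS length; then backtrack through the dp parents:
17 → extends → [17]
17 → already a tail → [17]
18 → extends → [17, 18]
19 → extends → [17, 18, 19]
21 → extends → [17, 18, 19, 21]
21 → already a tail → [17, 18, 19, 21]
20 → replaces 21 → [17, 18, 19, 20]
22 → extends → [17, 18, 19, 20, 22]
24 → extends → [17, 18, 19, 20, 22, 24]
26 → extends → [17, 18, 19, 20, 22, 24, 26]
28 → extends → [17, 18, 19, 20, 22, 24, 26, 28]
31 → extends → [17, 18, 19, 20, 22, 24, 26, 28, 31]
8 → replaces 17 → [8, 18, 19, 20, 22, 24, 26, 28, 31]
1 → replaces 8 → [1, 18, 19, 20, 22, 24, 26, 28, 31]
14 → replaces 18 → [1, 14, 19, 20, 22, 24, 26, 28, 31]
44 → extends → [1, 14, 19, 20, 22, 24, 26, 28, 31, 44]
Length 10; one witness is 17, 18, 19, 21, 22, 24, 26, 28, 31, 44.

17, 18, 19, 21, 22, 24, 26, 28, 31, 44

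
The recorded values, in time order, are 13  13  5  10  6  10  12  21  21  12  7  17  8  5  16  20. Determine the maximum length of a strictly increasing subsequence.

6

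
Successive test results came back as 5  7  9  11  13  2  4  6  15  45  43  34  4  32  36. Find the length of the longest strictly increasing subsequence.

8

Let dp[i] be the length of the longest such subsequence ending at index i:
i:      1  2  3  4  5  6  7  8  9 10 11 12 13 14 15
a[i]:   5  7  9 11 13  2  4  6 15 45 43 34  4 32 36
dp:     1  2  3  4  5  1  2  3  6  7  7  7  2  7  8
Maximum dp value is 8.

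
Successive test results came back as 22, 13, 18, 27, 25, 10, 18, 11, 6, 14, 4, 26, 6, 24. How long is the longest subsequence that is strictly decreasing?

Negate each value so 'decreasing' becomes 'increasing', then run patience tails on the negated sequence:
-22 → extends → [-22]
-13 → extends → [-22, -13]
-18 → replaces -13 → [-22, -18]
-27 → replaces -22 → [-27, -18]
-25 → replaces -18 → [-27, -25]
-10 → extends → [-27, -25, -10]
-18 → replaces -10 → [-27, -25, -18]
-11 → extends → [-27, -25, -18, -11]
-6 → extends → [-27, -25, -18, -11, -6]
-14 → replaces -11 → [-27, -25, -18, -14, -6]
-4 → extends → [-27, -25, -18, -14, -6, -4]
-26 → replaces -25 → [-27, -26, -18, -14, -6, -4]
-6 → already a tail → [-27, -26, -18, -14, -6, -4]
-24 → replaces -18 → [-27, -26, -24, -14, -6, -4]
Six tails, so the longest strictly decreasing subsequence of the original has length 6.

6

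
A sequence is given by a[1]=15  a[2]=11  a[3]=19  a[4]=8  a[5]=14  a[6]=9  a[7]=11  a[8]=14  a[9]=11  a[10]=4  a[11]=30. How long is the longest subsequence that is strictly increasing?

Track the smallest tail for each achievable length (strict):
15 → extends → [15]
11 → replaces 15 → [11]
19 → extends → [11, 19]
8 → replaces 11 → [8, 19]
14 → replaces 19 → [8, 14]
9 → replaces 14 → [8, 9]
11 → extends → [8, 9, 11]
14 → extends → [8, 9, 11, 14]
11 → already a tail → [8, 9, 11, 14]
4 → replaces 8 → [4, 9, 11, 14]
30 → extends → [4, 9, 11, 14, 30]
Five tails, so the longest strictly increasing subsequence has length 5 (e.g. 8, 9, 11, 14, 30).

5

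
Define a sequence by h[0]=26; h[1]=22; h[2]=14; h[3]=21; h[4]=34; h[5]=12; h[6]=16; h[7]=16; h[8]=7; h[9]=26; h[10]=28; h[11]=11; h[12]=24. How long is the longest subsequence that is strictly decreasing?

5

Let dp[i] be the longest strictly decreasing subsequence ending at i:
i:      0  1  2  3  4  5  6  7  8  9 10 11 12
h[i]:  26 22 14 21 34 12 16 16  7 26 28 11 24
dp:     1  2  3  3  1  4  4  4  5  2  2  5  3
Maximum is 5.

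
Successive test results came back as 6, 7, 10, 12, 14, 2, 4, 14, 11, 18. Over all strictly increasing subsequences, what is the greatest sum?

67

Let S[i] be the best sum of a strictly increasing subsequence ending at i:
i:      1  2  3  4  5  6  7  8  9 10
a[i]:   6  7 10 12 14  2  4 14 11 18
S:      6 13 23 35 49  2  6 49 34 67
Maximum is 67 (e.g. 6 + 7 + 10 + 12 + 14 + 18).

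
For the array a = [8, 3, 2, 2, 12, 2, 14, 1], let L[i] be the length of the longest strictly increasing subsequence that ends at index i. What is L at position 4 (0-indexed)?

dp[i] = 1 + max{dp[j] : j<i, a[j]<a[i]} (or 1 if no such j):
i:      0  1  2  3  4  5  6  7
a[i]:   8  3  2  2 12  2 14  1
dp:     1  1  1  1  2  1  3  1
At index 4 the value is 2.

2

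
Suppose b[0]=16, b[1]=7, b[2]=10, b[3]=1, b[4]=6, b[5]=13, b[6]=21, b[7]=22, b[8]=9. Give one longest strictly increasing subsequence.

Patience tails give the LIS length; then backtrack through the dp parents:
16 → extends → [16]
7 → replaces 16 → [7]
10 → extends → [7, 10]
1 → replaces 7 → [1, 10]
6 → replaces 10 → [1, 6]
13 → extends → [1, 6, 13]
21 → extends → [1, 6, 13, 21]
22 → extends → [1, 6, 13, 21, 22]
9 → replaces 13 → [1, 6, 9, 21, 22]
Length 5; one witness is 7, 10, 13, 21, 22.

7, 10, 13, 21, 22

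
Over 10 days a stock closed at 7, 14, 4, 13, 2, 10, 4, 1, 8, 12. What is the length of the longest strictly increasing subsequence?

4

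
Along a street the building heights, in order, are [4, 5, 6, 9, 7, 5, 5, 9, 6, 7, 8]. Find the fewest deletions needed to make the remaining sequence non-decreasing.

4

Fewest deletions = n − (longest non-decreasing subsequence).
i:      1  2  3  4  5  6  7  8  9 10 11
a[i]:   4  5  6  9  7  5  5  9  6  7  8
dp:     1  2  3  4  4  3  4  5  5  6  7
max dp = 7, so deletions = 11 − 7 = 4.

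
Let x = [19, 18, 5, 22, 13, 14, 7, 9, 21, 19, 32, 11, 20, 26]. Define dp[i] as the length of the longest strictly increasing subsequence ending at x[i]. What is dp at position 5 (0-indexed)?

3

dp[i] = 1 + max{dp[j] : j<i, x[j]<x[i]} (or 1 if no such j):
i:      0  1  2  3  4  5  6  7  8  9 10 11 12 13
x[i]:  19 18  5 22 13 14  7  9 21 19 32 11 20 26
dp:     1  1  1  2  2  3  2  3  4  4  5  4  5  6
At index 5 the value is 3.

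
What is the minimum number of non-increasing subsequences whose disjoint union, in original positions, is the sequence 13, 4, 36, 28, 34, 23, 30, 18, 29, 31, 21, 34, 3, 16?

5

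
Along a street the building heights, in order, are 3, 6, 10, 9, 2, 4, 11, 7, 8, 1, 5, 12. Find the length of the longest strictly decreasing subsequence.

Negate each value so 'decreasing' becomes 'increasing', then run patience tails on the negated sequence:
-3 → extends → [-3]
-6 → replaces -3 → [-6]
-10 → replaces -6 → [-10]
-9 → extends → [-10, -9]
-2 → extends → [-10, -9, -2]
-4 → replaces -2 → [-10, -9, -4]
-11 → replaces -10 → [-11, -9, -4]
-7 → replaces -4 → [-11, -9, -7]
-8 → replaces -7 → [-11, -9, -8]
-1 → extends → [-11, -9, -8, -1]
-5 → replaces -1 → [-11, -9, -8, -5]
-12 → replaces -11 → [-12, -9, -8, -5]
Four tails, so the longest strictly decreasing subsequence of the original has length 4.

4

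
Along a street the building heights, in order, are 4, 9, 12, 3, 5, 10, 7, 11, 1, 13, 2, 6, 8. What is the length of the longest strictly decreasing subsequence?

4

Let dp[i] be the longest strictly decreasing subsequence ending at i:
i:      1  2  3  4  5  6  7  8  9 10 11 12 13
a[i]:   4  9 12  3  5 10  7 11  1 13  2  6  8
dp:     1  1  1  2  2  2  3  2  4  1  4  4  3
Maximum is 4.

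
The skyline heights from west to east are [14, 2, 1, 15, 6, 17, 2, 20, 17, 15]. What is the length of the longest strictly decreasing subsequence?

3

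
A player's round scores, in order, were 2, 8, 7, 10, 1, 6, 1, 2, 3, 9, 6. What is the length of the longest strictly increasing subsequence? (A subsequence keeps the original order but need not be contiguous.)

Let dp[i] be the length of the longest such subsequence ending at index i:
i:      1  2  3  4  5  6  7  8  9 10 11
a[i]:   2  8  7 10  1  6  1  2  3  9  6
dp:     1  2  2  3  1  2  1  2  3  4  4
Maximum dp value is 4.

4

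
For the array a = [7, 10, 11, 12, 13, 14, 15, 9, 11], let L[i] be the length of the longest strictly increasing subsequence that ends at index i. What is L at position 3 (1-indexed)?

dp[i] = 1 + max{dp[j] : j<i, a[j]<a[i]} (or 1 if no such j):
i:      1  2  3  4  5  6  7  8  9
a[i]:   7 10 11 12 13 14 15  9 11
dp:     1  2  3  4  5  6  7  2  3
At index 3 the value is 3.

3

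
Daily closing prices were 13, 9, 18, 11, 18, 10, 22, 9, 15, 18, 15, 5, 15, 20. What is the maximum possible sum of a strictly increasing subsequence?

73

Let S[i] be the best sum of a strictly increasing subsequence ending at i:
i:      1  2  3  4  5  6  7  8  9 10 11 12 13 14
a[i]:  13  9 18 11 18 10 22  9 15 18 15  5 15 20
S:     13  9 31 20 38 19 60  9 35 53 35  5 35 73
Maximum is 73 (e.g. 9 + 11 + 15 + 18 + 20).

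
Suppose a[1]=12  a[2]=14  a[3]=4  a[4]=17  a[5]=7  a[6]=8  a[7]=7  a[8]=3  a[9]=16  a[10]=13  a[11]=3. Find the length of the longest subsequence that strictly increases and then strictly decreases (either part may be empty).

inc[i] = longest strictly increasing subsequence ending at i; dec[i] = longest strictly decreasing subsequence starting at i:
i:      1  2  3  4  5  6  7  8  9 10 11
a[i]:  12 14  4 17  7  8  7  3 16 13  3
inc:    1  2  1  3  2  3  2  1  4  4  1
dec:    4  4  2  4  2  3  2  1  3  2  1
Best peak at i=4 (value 17): inc=3, dec=4, length 3+4−1 = 6.

6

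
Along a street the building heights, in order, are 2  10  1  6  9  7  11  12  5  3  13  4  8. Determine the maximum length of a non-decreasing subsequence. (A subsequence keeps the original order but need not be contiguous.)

6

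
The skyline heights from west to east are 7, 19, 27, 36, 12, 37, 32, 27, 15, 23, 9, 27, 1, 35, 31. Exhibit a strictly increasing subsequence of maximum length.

Patience tails give the LIS length; then backtrack through the dp parents:
7 → extends → [7]
19 → extends → [7, 19]
27 → extends → [7, 19, 27]
36 → extends → [7, 19, 27, 36]
12 → replaces 19 → [7, 12, 27, 36]
37 → extends → [7, 12, 27, 36, 37]
32 → replaces 36 → [7, 12, 27, 32, 37]
27 → already a tail → [7, 12, 27, 32, 37]
15 → replaces 27 → [7, 12, 15, 32, 37]
23 → replaces 32 → [7, 12, 15, 23, 37]
9 → replaces 12 → [7, 9, 15, 23, 37]
27 → replaces 37 → [7, 9, 15, 23, 27]
1 → replaces 7 → [1, 9, 15, 23, 27]
35 → extends → [1, 9, 15, 23, 27, 35]
31 → replaces 35 → [1, 9, 15, 23, 27, 31]
Length 6; one witness is 7, 12, 15, 23, 27, 35.

7, 12, 15, 23, 27, 35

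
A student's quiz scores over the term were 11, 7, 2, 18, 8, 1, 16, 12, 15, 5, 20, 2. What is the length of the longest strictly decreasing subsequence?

Negate each value so 'decreasing' becomes 'increasing', then run patience tails on the negated sequence:
-11 → extends → [-11]
-7 → extends → [-11, -7]
-2 → extends → [-11, -7, -2]
-18 → replaces -11 → [-18, -7, -2]
-8 → replaces -7 → [-18, -8, -2]
-1 → extends → [-18, -8, -2, -1]
-16 → replaces -8 → [-18, -16, -2, -1]
-12 → replaces -2 → [-18, -16, -12, -1]
-15 → replaces -12 → [-18, -16, -15, -1]
-5 → replaces -1 → [-18, -16, -15, -5]
-20 → replaces -18 → [-20, -16, -15, -5]
-2 → extends → [-20, -16, -15, -5, -2]
Five tails, so the longest strictly decreasing subsequence of the original has length 5.

5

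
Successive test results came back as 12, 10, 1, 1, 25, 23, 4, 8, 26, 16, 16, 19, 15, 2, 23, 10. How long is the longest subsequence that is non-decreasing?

8

Track the smallest tail for each achievable length (allowing ties):
12 → extends → [12]
10 → replaces 12 → [10]
1 → replaces 10 → [1]
1 → extends → [1, 1]
25 → extends → [1, 1, 25]
23 → replaces 25 → [1, 1, 23]
4 → replaces 23 → [1, 1, 4]
8 → extends → [1, 1, 4, 8]
26 → extends → [1, 1, 4, 8, 26]
16 → replaces 26 → [1, 1, 4, 8, 16]
16 → extends → [1, 1, 4, 8, 16, 16]
19 → extends → [1, 1, 4, 8, 16, 16, 19]
15 → replaces 16 → [1, 1, 4, 8, 15, 16, 19]
2 → replaces 4 → [1, 1, 2, 8, 15, 16, 19]
23 → extends → [1, 1, 2, 8, 15, 16, 19, 23]
10 → replaces 15 → [1, 1, 2, 8, 10, 16, 19, 23]
Eight tails, so the longest non-decreasing subsequence has length 8 (e.g. 1, 1, 4, 8, 16, 16, 19, 23).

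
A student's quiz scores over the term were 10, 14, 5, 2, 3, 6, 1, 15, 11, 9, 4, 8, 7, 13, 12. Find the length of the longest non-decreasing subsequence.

5

Track the smallest tail for each achievable length (allowing ties):
10 → extends → [10]
14 → extends → [10, 14]
5 → replaces 10 → [5, 14]
2 → replaces 5 → [2, 14]
3 → replaces 14 → [2, 3]
6 → extends → [2, 3, 6]
1 → replaces 2 → [1, 3, 6]
15 → extends → [1, 3, 6, 15]
11 → replaces 15 → [1, 3, 6, 11]
9 → replaces 11 → [1, 3, 6, 9]
4 → replaces 6 → [1, 3, 4, 9]
8 → replaces 9 → [1, 3, 4, 8]
7 → replaces 8 → [1, 3, 4, 7]
13 → extends → [1, 3, 4, 7, 13]
12 → replaces 13 → [1, 3, 4, 7, 12]
Five tails, so the longest non-decreasing subsequence has length 5 (e.g. 2, 3, 6, 11, 13).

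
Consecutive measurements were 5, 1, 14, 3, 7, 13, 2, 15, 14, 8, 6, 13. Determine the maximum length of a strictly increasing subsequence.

Track the smallest tail for each achievable length (strict):
5 → extends → [5]
1 → replaces 5 → [1]
14 → extends → [1, 14]
3 → replaces 14 → [1, 3]
7 → extends → [1, 3, 7]
13 → extends → [1, 3, 7, 13]
2 → replaces 3 → [1, 2, 7, 13]
15 → extends → [1, 2, 7, 13, 15]
14 → replaces 15 → [1, 2, 7, 13, 14]
8 → replaces 13 → [1, 2, 7, 8, 14]
6 → replaces 7 → [1, 2, 6, 8, 14]
13 → replaces 14 → [1, 2, 6, 8, 13]
Five tails, so the longest strictly increasing subsequence has length 5 (e.g. 1, 3, 7, 13, 15).

5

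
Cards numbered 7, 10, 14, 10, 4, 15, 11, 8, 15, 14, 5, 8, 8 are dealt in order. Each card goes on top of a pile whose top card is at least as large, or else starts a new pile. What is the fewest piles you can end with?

Place each on the leftmost legal pile:
7 → new pile 1 (tops now [7])
10 → new pile 2 (tops now [7, 10])
14 → new pile 3 (tops now [7, 10, 14])
10 → pile 2 (tops now [7, 10, 14])
4 → pile 1 (tops now [4, 10, 14])
15 → new pile 4 (tops now [4, 10, 14, 15])
11 → pile 3 (tops now [4, 10, 11, 15])
8 → pile 2 (tops now [4, 8, 11, 15])
15 → pile 4 (tops now [4, 8, 11, 15])
14 → pile 4 (tops now [4, 8, 11, 14])
5 → pile 2 (tops now [4, 5, 11, 14])
8 → pile 3 (tops now [4, 5, 8, 14])
8 → pile 3 (tops now [4, 5, 8, 14])
Four piles.

4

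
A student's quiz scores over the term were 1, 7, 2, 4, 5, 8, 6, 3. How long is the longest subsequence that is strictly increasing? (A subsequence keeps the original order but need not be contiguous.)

Track the smallest tail for each achievable length (strict):
1 → extends → [1]
7 → extends → [1, 7]
2 → replaces 7 → [1, 2]
4 → extends → [1, 2, 4]
5 → extends → [1, 2, 4, 5]
8 → extends → [1, 2, 4, 5, 8]
6 → replaces 8 → [1, 2, 4, 5, 6]
3 → replaces 4 → [1, 2, 3, 5, 6]
Five tails, so the longest strictly increasing subsequence has length 5 (e.g. 1, 2, 4, 5, 8).

5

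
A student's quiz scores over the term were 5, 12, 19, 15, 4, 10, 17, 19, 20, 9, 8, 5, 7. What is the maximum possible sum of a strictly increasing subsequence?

88

Let S[i] be the best sum of a strictly increasing subsequence ending at i:
i:      1  2  3  4  5  6  7  8  9 10 11 12 13
a[i]:   5 12 19 15  4 10 17 19 20  9  8  5  7
S:      5 17 36 32  4 15 49 68 88 14 13  9 16
Maximum is 88 (e.g. 5 + 12 + 15 + 17 + 19 + 20).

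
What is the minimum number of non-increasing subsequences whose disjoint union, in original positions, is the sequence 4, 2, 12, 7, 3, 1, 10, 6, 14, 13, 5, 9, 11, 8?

Place each on the leftmost legal pile:
4 → new pile 1 (tops now [4])
2 → pile 1 (tops now [2])
12 → new pile 2 (tops now [2, 12])
7 → pile 2 (tops now [2, 7])
3 → pile 2 (tops now [2, 3])
1 → pile 1 (tops now [1, 3])
10 → new pile 3 (tops now [1, 3, 10])
6 → pile 3 (tops now [1, 3, 6])
14 → new pile 4 (tops now [1, 3, 6, 14])
13 → pile 4 (tops now [1, 3, 6, 13])
5 → pile 3 (tops now [1, 3, 5, 13])
9 → pile 4 (tops now [1, 3, 5, 9])
11 → new pile 5 (tops now [1, 3, 5, 9, 11])
8 → pile 4 (tops now [1, 3, 5, 8, 11])
Five piles.

5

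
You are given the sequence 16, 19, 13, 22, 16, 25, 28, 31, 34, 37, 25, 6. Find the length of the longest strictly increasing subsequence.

Let dp[i] be the length of the longest such subsequence ending at index i:
i:      1  2  3  4  5  6  7  8  9 10 11 12
a[i]:  16 19 13 22 16 25 28 31 34 37 25  6
dp:     1  2  1  3  2  4  5  6  7  8  4  1
Maximum dp value is 8.

8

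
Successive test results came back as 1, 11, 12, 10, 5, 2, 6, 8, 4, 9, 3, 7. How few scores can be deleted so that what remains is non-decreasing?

Fewest deletions = n − (longest non-decreasing subsequence).
Patience tails:
1 → extends → [1]
11 → extends → [1, 11]
12 → extends → [1, 11, 12]
10 → replaces 11 → [1, 10, 12]
5 → replaces 10 → [1, 5, 12]
2 → replaces 5 → [1, 2, 12]
6 → replaces 12 → [1, 2, 6]
8 → extends → [1, 2, 6, 8]
4 → replaces 6 → [1, 2, 4, 8]
9 → extends → [1, 2, 4, 8, 9]
3 → replaces 4 → [1, 2, 3, 8, 9]
7 → replaces 8 → [1, 2, 3, 7, 9]
Longest non-decreasing subsequence has length 5, so deletions = 12 − 5 = 7.

7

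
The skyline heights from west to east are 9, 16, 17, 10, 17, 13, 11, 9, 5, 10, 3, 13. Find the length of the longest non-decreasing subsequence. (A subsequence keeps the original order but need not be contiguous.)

4

Let dp[i] be the length of the longest such subsequence ending at index i:
i:      1  2  3  4  5  6  7  8  9 10 11 12
a[i]:   9 16 17 10 17 13 11  9  5 10  3 13
dp:     1  2  3  2  4  3  3  2  1  3  1  4
Maximum dp value is 4.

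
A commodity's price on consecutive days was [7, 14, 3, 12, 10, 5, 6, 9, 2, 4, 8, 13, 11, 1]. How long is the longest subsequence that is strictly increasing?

Track the smallest tail for each achievable length (strict):
7 → extends → [7]
14 → extends → [7, 14]
3 → replaces 7 → [3, 14]
12 → replaces 14 → [3, 12]
10 → replaces 12 → [3, 10]
5 → replaces 10 → [3, 5]
6 → extends → [3, 5, 6]
9 → extends → [3, 5, 6, 9]
2 → replaces 3 → [2, 5, 6, 9]
4 → replaces 5 → [2, 4, 6, 9]
8 → replaces 9 → [2, 4, 6, 8]
13 → extends → [2, 4, 6, 8, 13]
11 → replaces 13 → [2, 4, 6, 8, 11]
1 → replaces 2 → [1, 4, 6, 8, 11]
Five tails, so the longest strictly increasing subsequence has length 5 (e.g. 3, 5, 6, 9, 13).

5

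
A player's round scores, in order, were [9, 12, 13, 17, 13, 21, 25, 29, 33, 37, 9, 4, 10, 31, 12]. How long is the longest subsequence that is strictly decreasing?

4

Negate each value so 'decreasing' becomes 'increasing', then run patience tails on the negated sequence:
-9 → extends → [-9]
-12 → replaces -9 → [-12]
-13 → replaces -12 → [-13]
-17 → replaces -13 → [-17]
-13 → extends → [-17, -13]
-21 → replaces -17 → [-21, -13]
-25 → replaces -21 → [-25, -13]
-29 → replaces -25 → [-29, -13]
-33 → replaces -29 → [-33, -13]
-37 → replaces -33 → [-37, -13]
-9 → extends → [-37, -13, -9]
-4 → extends → [-37, -13, -9, -4]
-10 → replaces -9 → [-37, -13, -10, -4]
-31 → replaces -13 → [-37, -31, -10, -4]
-12 → replaces -10 → [-37, -31, -12, -4]
Four tails, so the longest strictly decreasing subsequence of the original has length 4.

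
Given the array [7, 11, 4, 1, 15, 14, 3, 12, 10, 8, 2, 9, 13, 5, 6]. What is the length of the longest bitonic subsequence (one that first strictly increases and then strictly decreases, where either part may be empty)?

inc[i] = longest strictly increasing subsequence ending at i; dec[i] = longest strictly decreasing subsequence starting at i:
i:      1  2  3  4  5  6  7  8  9 10 11 12 13 14 15
a[i]:   7 11  4  1 15 14  3 12 10  8  2  9 13  5  6
inc:    1  2  1  1  3  3  2  3  3  3  2  4  5  3  4
dec:    4  4  3  1  6  5  2  4  3  2  1  2  2  1  1
Best peak at i=5 (value 15): inc=3, dec=6, length 3+6−1 = 8.

8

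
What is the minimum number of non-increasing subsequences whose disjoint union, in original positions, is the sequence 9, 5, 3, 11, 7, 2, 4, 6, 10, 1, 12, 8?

The minimum number of non-increasing subsequences covering a sequence equals the length of its longest strictly increasing subsequence.
LIS length is 5 (e.g. 3, 4, 6, 10, 12), so 5 piles are needed.

5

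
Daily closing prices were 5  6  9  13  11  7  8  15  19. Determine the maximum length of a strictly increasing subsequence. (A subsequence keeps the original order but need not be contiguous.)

Let dp[i] be the length of the longest such subsequence ending at index i:
i:      1  2  3  4  5  6  7  8  9
a[i]:   5  6  9 13 11  7  8 15 19
dp:     1  2  3  4  4  3  4  5  6
Maximum dp value is 6.

6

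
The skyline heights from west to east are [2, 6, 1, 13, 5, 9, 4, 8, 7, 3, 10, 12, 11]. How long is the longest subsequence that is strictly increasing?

5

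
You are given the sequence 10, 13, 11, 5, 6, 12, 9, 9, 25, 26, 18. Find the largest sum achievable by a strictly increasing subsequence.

84

Let S[i] be the best sum of a strictly increasing subsequence ending at i:
i:      1  2  3  4  5  6  7  8  9 10 11
a[i]:  10 13 11  5  6 12  9  9 25 26 18
S:     10 23 21  5 11 33 20 20 58 84 51
Maximum is 84 (e.g. 10 + 11 + 12 + 25 + 26).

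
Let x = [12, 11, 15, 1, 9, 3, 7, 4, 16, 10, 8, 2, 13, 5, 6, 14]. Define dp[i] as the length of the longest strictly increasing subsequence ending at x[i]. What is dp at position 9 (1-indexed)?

4

dp[i] = 1 + max{dp[j] : j<i, x[j]<x[i]} (or 1 if no such j):
i:      1  2  3  4  5  6  7  8  9 10 11 12 13 14 15 16
x[i]:  12 11 15  1  9  3  7  4 16 10  8  2 13  5  6 14
dp:     1  1  2  1  2  2  3  3  4  4  4  2  5  4  5  6
At index 9 the value is 4.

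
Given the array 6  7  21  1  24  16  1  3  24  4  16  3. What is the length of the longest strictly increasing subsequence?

4

Track the smallest tail for each achievable length (strict):
6 → extends → [6]
7 → extends → [6, 7]
21 → extends → [6, 7, 21]
1 → replaces 6 → [1, 7, 21]
24 → extends → [1, 7, 21, 24]
16 → replaces 21 → [1, 7, 16, 24]
1 → already a tail → [1, 7, 16, 24]
3 → replaces 7 → [1, 3, 16, 24]
24 → already a tail → [1, 3, 16, 24]
4 → replaces 16 → [1, 3, 4, 24]
16 → replaces 24 → [1, 3, 4, 16]
3 → already a tail → [1, 3, 4, 16]
Four tails, so the longest strictly increasing subsequence has length 4 (e.g. 6, 7, 21, 24).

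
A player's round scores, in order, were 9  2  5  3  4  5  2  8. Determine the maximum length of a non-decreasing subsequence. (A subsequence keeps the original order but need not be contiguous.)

5

Track the smallest tail for each achievable length (allowing ties):
9 → extends → [9]
2 → replaces 9 → [2]
5 → extends → [2, 5]
3 → replaces 5 → [2, 3]
4 → extends → [2, 3, 4]
5 → extends → [2, 3, 4, 5]
2 → replaces 3 → [2, 2, 4, 5]
8 → extends → [2, 2, 4, 5, 8]
Five tails, so the longest non-decreasing subsequence has length 5 (e.g. 2, 3, 4, 5, 8).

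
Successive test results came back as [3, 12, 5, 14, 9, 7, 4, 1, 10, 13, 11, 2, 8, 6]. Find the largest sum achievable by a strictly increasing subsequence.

Let S[i] be the best sum of a strictly increasing subsequence ending at i:
i:      1  2  3  4  5  6  7  8  9 10 11 12 13 14
a[i]:   3 12  5 14  9  7  4  1 10 13 11  2  8  6
S:      3 15  8 29 17 15  7  1 27 40 38  3 23 14
Maximum is 40 (e.g. 3 + 5 + 9 + 10 + 13).

40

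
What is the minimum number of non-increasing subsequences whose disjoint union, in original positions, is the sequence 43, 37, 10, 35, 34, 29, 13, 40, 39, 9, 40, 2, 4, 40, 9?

Place each on the leftmost legal pile:
43 → new pile 1 (tops now [43])
37 → pile 1 (tops now [37])
10 → pile 1 (tops now [10])
35 → new pile 2 (tops now [10, 35])
34 → pile 2 (tops now [10, 34])
29 → pile 2 (tops now [10, 29])
13 → pile 2 (tops now [10, 13])
40 → new pile 3 (tops now [10, 13, 40])
39 → pile 3 (tops now [10, 13, 39])
9 → pile 1 (tops now [9, 13, 39])
40 → new pile 4 (tops now [9, 13, 39, 40])
2 → pile 1 (tops now [2, 13, 39, 40])
4 → pile 2 (tops now [2, 4, 39, 40])
40 → pile 4 (tops now [2, 4, 39, 40])
9 → pile 3 (tops now [2, 4, 9, 40])
Four piles.

4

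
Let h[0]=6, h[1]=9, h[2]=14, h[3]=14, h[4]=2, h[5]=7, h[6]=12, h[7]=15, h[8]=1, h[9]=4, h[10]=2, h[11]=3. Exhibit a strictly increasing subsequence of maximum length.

6, 9, 14, 15

Patience tails give the LIS length; then backtrack through the dp parents:
6 → extends → [6]
9 → extends → [6, 9]
14 → extends → [6, 9, 14]
14 → already a tail → [6, 9, 14]
2 → replaces 6 → [2, 9, 14]
7 → replaces 9 → [2, 7, 14]
12 → replaces 14 → [2, 7, 12]
15 → extends → [2, 7, 12, 15]
1 → replaces 2 → [1, 7, 12, 15]
4 → replaces 7 → [1, 4, 12, 15]
2 → replaces 4 → [1, 2, 12, 15]
3 → replaces 12 → [1, 2, 3, 15]
Length 4; one witness is 6, 9, 14, 15.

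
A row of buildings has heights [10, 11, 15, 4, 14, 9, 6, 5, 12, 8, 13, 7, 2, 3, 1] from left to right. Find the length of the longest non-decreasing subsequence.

4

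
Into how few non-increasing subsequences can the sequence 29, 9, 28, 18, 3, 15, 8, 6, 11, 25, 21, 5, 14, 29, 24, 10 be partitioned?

Place each on the leftmost legal pile:
29 → new pile 1 (tops now [29])
9 → pile 1 (tops now [9])
28 → new pile 2 (tops now [9, 28])
18 → pile 2 (tops now [9, 18])
3 → pile 1 (tops now [3, 18])
15 → pile 2 (tops now [3, 15])
8 → pile 2 (tops now [3, 8])
6 → pile 2 (tops now [3, 6])
11 → new pile 3 (tops now [3, 6, 11])
25 → new pile 4 (tops now [3, 6, 11, 25])
21 → pile 4 (tops now [3, 6, 11, 21])
5 → pile 2 (tops now [3, 5, 11, 21])
14 → pile 4 (tops now [3, 5, 11, 14])
29 → new pile 5 (tops now [3, 5, 11, 14, 29])
24 → pile 5 (tops now [3, 5, 11, 14, 24])
10 → pile 3 (tops now [3, 5, 10, 14, 24])
Five piles.

5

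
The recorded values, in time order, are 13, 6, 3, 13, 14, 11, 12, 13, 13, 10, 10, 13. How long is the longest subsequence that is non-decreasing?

Track the smallest tail for each achievable length (allowing ties):
13 → extends → [13]
6 → replaces 13 → [6]
3 → replaces 6 → [3]
13 → extends → [3, 13]
14 → extends → [3, 13, 14]
11 → replaces 13 → [3, 11, 14]
12 → replaces 14 → [3, 11, 12]
13 → extends → [3, 11, 12, 13]
13 → extends → [3, 11, 12, 13, 13]
10 → replaces 11 → [3, 10, 12, 13, 13]
10 → replaces 12 → [3, 10, 10, 13, 13]
13 → extends → [3, 10, 10, 13, 13, 13]
Six tails, so the longest non-decreasing subsequence has length 6 (e.g. 6, 11, 12, 13, 13, 13).

6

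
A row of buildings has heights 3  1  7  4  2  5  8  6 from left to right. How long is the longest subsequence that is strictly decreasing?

3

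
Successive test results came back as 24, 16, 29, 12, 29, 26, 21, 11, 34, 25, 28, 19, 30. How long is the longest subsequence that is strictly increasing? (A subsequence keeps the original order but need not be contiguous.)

5

Let dp[i] be the length of the longest such subsequence ending at index i:
i:      1  2  3  4  5  6  7  8  9 10 11 12 13
a[i]:  24 16 29 12 29 26 21 11 34 25 28 19 30
dp:     1  1  2  1  2  2  2  1  3  3  4  2  5
Maximum dp value is 5.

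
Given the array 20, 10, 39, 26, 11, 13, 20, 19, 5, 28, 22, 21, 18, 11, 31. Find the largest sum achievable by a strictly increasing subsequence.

Let S[i] be the best sum of a strictly increasing subsequence ending at i:
i:       1   2   3   4   5   6   7   8   9  10  11  12  13  14  15
a[i]:   20  10  39  26  11  13  20  19   5  28  22  21  18  11  31
S:      20  10  59  46  21  34  54  53   5  82  76  75  52  21 113
Maximum is 113 (e.g. 10 + 11 + 13 + 20 + 28 + 31).

113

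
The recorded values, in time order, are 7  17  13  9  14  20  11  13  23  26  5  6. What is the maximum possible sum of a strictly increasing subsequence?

103

Let S[i] be the best sum of a strictly increasing subsequence ending at i:
i:       1   2   3   4   5   6   7   8   9  10  11  12
a[i]:    7  17  13   9  14  20  11  13  23  26   5   6
S:       7  24  20  16  34  54  27  40  77 103   5  11
Maximum is 103 (e.g. 7 + 13 + 14 + 20 + 23 + 26).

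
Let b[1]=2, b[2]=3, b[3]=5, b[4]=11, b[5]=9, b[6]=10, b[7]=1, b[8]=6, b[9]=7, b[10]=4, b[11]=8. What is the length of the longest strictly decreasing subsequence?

4

Let dp[i] be the longest strictly decreasing subsequence ending at i:
i:      1  2  3  4  5  6  7  8  9 10 11
b[i]:   2  3  5 11  9 10  1  6  7  4  8
dp:     1  1  1  1  2  2  3  3  3  4  3
Maximum is 4.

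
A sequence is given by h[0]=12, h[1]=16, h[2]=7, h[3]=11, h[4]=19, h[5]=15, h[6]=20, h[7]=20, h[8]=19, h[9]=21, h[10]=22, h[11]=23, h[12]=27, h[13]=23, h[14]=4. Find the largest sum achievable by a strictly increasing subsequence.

Let S[i] be the best sum of a strictly increasing subsequence ending at i:
i:       0   1   2   3   4   5   6   7   8   9  10  11  12  13  14
h[i]:   12  16   7  11  19  15  20  20  19  21  22  23  27  23   4
S:      12  28   7  18  47  33  67  67  52  88 110 133 160 133   4
Maximum is 160 (e.g. 12 + 16 + 19 + 20 + 21 + 22 + 23 + 27).

160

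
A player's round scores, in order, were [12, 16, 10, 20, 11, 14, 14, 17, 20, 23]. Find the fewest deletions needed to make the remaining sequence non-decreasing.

3

Fewest deletions = n − (longest non-decreasing subsequence).
i:      1  2  3  4  5  6  7  8  9 10
a[i]:  12 16 10 20 11 14 14 17 20 23
dp:     1  2  1  3  2  3  4  5  6  7
max dp = 7, so deletions = 10 − 7 = 3.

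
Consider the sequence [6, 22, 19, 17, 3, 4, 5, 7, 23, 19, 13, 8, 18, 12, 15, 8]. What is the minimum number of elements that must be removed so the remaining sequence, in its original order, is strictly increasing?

9

Fewest deletions = n − (longest strictly increasing subsequence).
i:      1  2  3  4  5  6  7  8  9 10 11 12 13 14 15 16
a[i]:   6 22 19 17  3  4  5  7 23 19 13  8 18 12 15  8
dp:     1  2  2  2  1  2  3  4  5  5  5  5  6  6  7  5
max dp = 7, so deletions = 16 − 7 = 9.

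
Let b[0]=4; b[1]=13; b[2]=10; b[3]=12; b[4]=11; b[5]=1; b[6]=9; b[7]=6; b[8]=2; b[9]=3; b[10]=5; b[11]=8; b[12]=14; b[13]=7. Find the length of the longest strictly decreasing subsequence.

6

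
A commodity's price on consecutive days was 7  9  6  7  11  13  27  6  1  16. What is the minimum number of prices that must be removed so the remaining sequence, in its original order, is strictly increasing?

Fewest deletions = n − (longest strictly increasing subsequence).
Patience tails:
7 → extends → [7]
9 → extends → [7, 9]
6 → replaces 7 → [6, 9]
7 → replaces 9 → [6, 7]
11 → extends → [6, 7, 11]
13 → extends → [6, 7, 11, 13]
27 → extends → [6, 7, 11, 13, 27]
6 → already a tail → [6, 7, 11, 13, 27]
1 → replaces 6 → [1, 7, 11, 13, 27]
16 → replaces 27 → [1, 7, 11, 13, 16]
Longest strictly increasing subsequence has length 5, so deletions = 10 − 5 = 5.

5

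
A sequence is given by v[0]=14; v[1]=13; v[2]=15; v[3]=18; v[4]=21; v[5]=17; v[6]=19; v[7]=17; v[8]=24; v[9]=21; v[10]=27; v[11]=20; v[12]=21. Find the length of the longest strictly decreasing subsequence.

3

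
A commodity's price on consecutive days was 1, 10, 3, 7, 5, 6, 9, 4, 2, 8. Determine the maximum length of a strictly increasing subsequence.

Let dp[i] be the length of the longest such subsequence ending at index i:
i:      1  2  3  4  5  6  7  8  9 10
a[i]:   1 10  3  7  5  6  9  4  2  8
dp:     1  2  2  3  3  4  5  3  2  5
Maximum dp value is 5.

5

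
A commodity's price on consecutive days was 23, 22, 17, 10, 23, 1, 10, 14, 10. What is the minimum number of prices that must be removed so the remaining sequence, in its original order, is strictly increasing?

6

Fewest deletions = n − (longest strictly increasing subsequence).
Patience tails:
23 → extends → [23]
22 → replaces 23 → [22]
17 → replaces 22 → [17]
10 → replaces 17 → [10]
23 → extends → [10, 23]
1 → replaces 10 → [1, 23]
10 → replaces 23 → [1, 10]
14 → extends → [1, 10, 14]
10 → already a tail → [1, 10, 14]
Longest strictly increasing subsequence has length 3, so deletions = 9 − 3 = 6.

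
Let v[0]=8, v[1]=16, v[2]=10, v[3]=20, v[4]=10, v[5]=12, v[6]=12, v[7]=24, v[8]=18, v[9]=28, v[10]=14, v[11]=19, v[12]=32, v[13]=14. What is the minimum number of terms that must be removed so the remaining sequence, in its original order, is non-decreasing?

6

Fewest deletions = n − (longest non-decreasing subsequence).
i:      0  1  2  3  4  5  6  7  8  9 10 11 12 13
v[i]:   8 16 10 20 10 12 12 24 18 28 14 19 32 14
dp:     1  2  2  3  3  4  5  6  6  7  6  7  8  7
max dp = 8, so deletions = 14 − 8 = 6.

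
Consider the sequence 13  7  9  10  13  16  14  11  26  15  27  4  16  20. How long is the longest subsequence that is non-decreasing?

Track the smallest tail for each achievable length (allowing ties):
13 → extends → [13]
7 → replaces 13 → [7]
9 → extends → [7, 9]
10 → extends → [7, 9, 10]
13 → extends → [7, 9, 10, 13]
16 → extends → [7, 9, 10, 13, 16]
14 → replaces 16 → [7, 9, 10, 13, 14]
11 → replaces 13 → [7, 9, 10, 11, 14]
26 → extends → [7, 9, 10, 11, 14, 26]
15 → replaces 26 → [7, 9, 10, 11, 14, 15]
27 → extends → [7, 9, 10, 11, 14, 15, 27]
4 → replaces 7 → [4, 9, 10, 11, 14, 15, 27]
16 → replaces 27 → [4, 9, 10, 11, 14, 15, 16]
20 → extends → [4, 9, 10, 11, 14, 15, 16, 20]
Eight tails, so the longest non-decreasing subsequence has length 8 (e.g. 7, 9, 10, 13, 14, 15, 16, 20).

8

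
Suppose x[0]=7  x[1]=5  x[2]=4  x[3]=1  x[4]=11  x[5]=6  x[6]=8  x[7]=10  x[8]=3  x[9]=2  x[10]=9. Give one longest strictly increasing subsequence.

Patience tails give the LIS length; then backtrack through the dp parents:
7 → extends → [7]
5 → replaces 7 → [5]
4 → replaces 5 → [4]
1 → replaces 4 → [1]
11 → extends → [1, 11]
6 → replaces 11 → [1, 6]
8 → extends → [1, 6, 8]
10 → extends → [1, 6, 8, 10]
3 → replaces 6 → [1, 3, 8, 10]
2 → replaces 3 → [1, 2, 8, 10]
9 → replaces 10 → [1, 2, 8, 9]
Length 4; one witness is 5, 6, 8, 10.

5, 6, 8, 10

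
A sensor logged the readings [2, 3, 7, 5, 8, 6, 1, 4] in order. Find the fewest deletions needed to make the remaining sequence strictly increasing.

4

Fewest deletions = n − (longest strictly increasing subsequence).
i:     1 2 3 4 5 6 7 8
a[i]:  2 3 7 5 8 6 1 4
dp:    1 2 3 3 4 4 1 3
max dp = 4, so deletions = 8 − 4 = 4.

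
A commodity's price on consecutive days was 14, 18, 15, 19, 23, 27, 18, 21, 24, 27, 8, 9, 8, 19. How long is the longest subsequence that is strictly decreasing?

Let dp[i] be the longest strictly decreasing subsequence ending at i:
i:      1  2  3  4  5  6  7  8  9 10 11 12 13 14
a[i]:  14 18 15 19 23 27 18 21 24 27  8  9  8 19
dp:     1  1  2  1  1  1  2  2  2  1  3  3  4  3
Maximum is 4.

4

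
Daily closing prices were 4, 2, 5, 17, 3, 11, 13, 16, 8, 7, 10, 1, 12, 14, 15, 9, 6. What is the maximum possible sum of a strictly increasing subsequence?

68

Let S[i] be the best sum of a strictly increasing subsequence ending at i:
i:      1  2  3  4  5  6  7  8  9 10 11 12 13 14 15 16 17
a[i]:   4  2  5 17  3 11 13 16  8  7 10  1 12 14 15  9  6
S:      4  2  9 26  5 20 33 49 17 16 27  1 39 53 68 26 15
Maximum is 68 (e.g. 4 + 5 + 8 + 10 + 12 + 14 + 15).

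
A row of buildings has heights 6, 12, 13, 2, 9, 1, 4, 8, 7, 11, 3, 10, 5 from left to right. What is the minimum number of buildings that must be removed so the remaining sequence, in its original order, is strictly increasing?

Fewest deletions = n − (longest strictly increasing subsequence).
i:      1  2  3  4  5  6  7  8  9 10 11 12 13
a[i]:   6 12 13  2  9  1  4  8  7 11  3 10  5
dp:     1  2  3  1  2  1  2  3  3  4  2  4  3
max dp = 4, so deletions = 13 − 4 = 9.

9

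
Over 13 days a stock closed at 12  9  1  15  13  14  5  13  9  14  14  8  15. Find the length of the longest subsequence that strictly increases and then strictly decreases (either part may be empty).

inc[i] = longest strictly increasing subsequence ending at i; dec[i] = longest strictly decreasing subsequence starting at i:
i:      1  2  3  4  5  6  7  8  9 10 11 12 13
a[i]:  12  9  1 15 13 14  5 13  9 14 14  8 15
inc:    1  1  1  2  2  3  2  3  3  4  4  3  5
dec:    3  2  1  5  3  4  1  3  2  2  2  1  1
Best peak at i=4 (value 15): inc=2, dec=5, length 2+5−1 = 6.

6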